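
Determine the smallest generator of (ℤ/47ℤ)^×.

φ(47) = 47 − 1 = 46 = 2 · 23.
g is a primitive root iff g^(46/q) ≢ 1 (mod 47) for each prime q ∈ {2, 23}.
g = 2: 2^23 ≡ 1 — hits 1, so not a primitive root.
g = 3: 3^23 ≡ 1 — hits 1, so not a primitive root.
g = 4: 4^23 ≡ 1 — hits 1, so not a primitive root.
g = 5: 5^23 ≡ 46; 5^2 ≡ 25 — none is 1, so 5 is a primitive root.
Hence the least primitive root of 47 is 5.

5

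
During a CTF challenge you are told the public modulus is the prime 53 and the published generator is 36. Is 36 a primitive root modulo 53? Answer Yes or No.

φ(53) = 53 − 1 = 52 = 2^2 · 13.
36 is a primitive root mod 53 iff 36^(φ(53)/q) ≢ 1 for every prime q | φ(53), i.e. q ∈ {2, 13}.
36^26 ≡ 1 (mod 53)  [q = 2: ≡ 1 ✗]
36^4 ≡ 46 (mod 53)  [q = 13: ≢ 1 ✓]
The check at q = 2 fails, so 36 generates a proper subgroup.

No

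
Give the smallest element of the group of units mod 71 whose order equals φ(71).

φ(71) = 71 − 1 = 70 = 2 · 5 · 7.
Test candidates g = 2, 3, … against the prime factors q ∈ {2, 5, 7} of φ(71): g is a generator iff g^(70/q) ≢ 1 for every such q.
g = 2: 2^35 ≡ 1 — hits 1, so not a primitive root.
g = 3: 3^35 ≡ 1 — hits 1, so not a primitive root.
g = 4: 4^35 ≡ 1 — hits 1, so not a primitive root.
g = 5: 5^35 ≡ 1 — hits 1, so not a primitive root.
g = 6: 6^35 ≡ 1 — hits 1, so not a primitive root.
g = 7: 7^35 ≡ 70; 7^14 ≡ 54; 7^10 ≡ 45 — none is 1, so 7 is a primitive root.
So 7 is the smallest generator of (Z/71Z)^×.

7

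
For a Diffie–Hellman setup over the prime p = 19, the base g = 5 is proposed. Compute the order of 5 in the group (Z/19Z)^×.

The order of 5 must divide φ(19) = 19 − 1 = 18 = 2 · 3^2.
Divisors of 18: 1, 2, 3, 6, 9, 18.
Check 5^d mod 19 for each divisor in increasing order:
5^1 ≡ 5 (mod 19)
5^2 ≡ 6 (mod 19)
5^3 ≡ 11 (mod 19)
5^6 ≡ 7 (mod 19)
5^9 ≡ 1 (mod 19) ✓
Hence ord(5) = 9.

9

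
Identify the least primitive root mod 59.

2

φ(59) = 59 − 1 = 58 = 2 · 29.
g is a primitive root iff g^(58/q) ≢ 1 (mod 59) for each prime q ∈ {2, 29}.
g = 2: 2^29 ≡ 58; 2^2 ≡ 4 — none is 1, so 2 is a primitive root.
The smallest primitive root modulo 59 is 2.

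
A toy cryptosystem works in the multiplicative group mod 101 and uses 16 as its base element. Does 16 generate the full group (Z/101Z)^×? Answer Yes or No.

No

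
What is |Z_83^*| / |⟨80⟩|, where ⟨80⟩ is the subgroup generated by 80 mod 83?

ord(80) | φ(83) = 83 − 1 = 82 = 2 · 41.
Divisors of 82: 1, 2, 41, 82.
Evaluate successive powers at the divisors of 82:
80^1 ≡ 80 (mod 83)
80^2 ≡ 9 (mod 83)
80^41 ≡ 82 (mod 83)
80^82 ≡ 1 (mod 83) ✓
So ord_83(80) = 82, hence |⟨80⟩| = 82.
Index = |(Z/83Z)^×| / |⟨80⟩| = 82 / 82 = 1.

1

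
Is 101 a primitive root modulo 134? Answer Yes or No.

Yes

φ(134) = φ(2)·φ(67) = 1·66 = 66 = 2 · 3 · 11.
An element g generates (Z/134Z)^× iff g^(66/q) ≢ 1 (mod 134) for each prime q ∈ {2, 3, 11}.
101^33 ≡ 133 (mod 134)  [q = 2: ≢ 1 ✓]
101^22 ≡ 29 (mod 134)  [q = 3: ≢ 1 ✓]
101^6 ≡ 89 (mod 134)  [q = 11: ≢ 1 ✓]
Every test exponent gives a nontrivial residue, hence 101 generates the full group.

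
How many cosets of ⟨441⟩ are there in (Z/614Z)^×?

2

By Lagrange's theorem, ord_614(441) divides φ(614) = φ(2)·φ(307) = 1·306 = 306 = 2 · 3^2 · 17.
Divisors of 306: 1, 2, 3, 6, 9, 17, 18, 34, 51, 102, 153, 306.
Test each divisor d:
441^1 ≡ 441 (mod 614)
441^2 ≡ 457 (mod 614)
441^3 ≡ 145 (mod 614)
441^6 ≡ 149 (mod 614)
441^9 ≡ 115 (mod 614)
441^17 ≡ 353 (mod 614)
441^18 ≡ 331 (mod 614)
441^34 ≡ 581 (mod 614)
441^51 ≡ 17 (mod 614)
441^102 ≡ 289 (mod 614)
441^153 ≡ 1 (mod 614) ✓
Thus |⟨441⟩| = ord(441) = 153.
[(Z/614Z)^× : ⟨441⟩] = 306/153 = 2.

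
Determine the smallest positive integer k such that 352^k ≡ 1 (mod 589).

The order of 352 must divide φ(589) = φ(19·31) = (19−1)·(31−1) = 18·30 = 540 = 2^2 · 3^3 · 5.
Divisors of 540: 1, 2, 3, 4, 5, 6, 9, 10, 12, 15, 18, 20, 27, 30, 36, 45, 54, 60, 90, 108, 135, 180, 270, 540.
Compute 352^d (mod 589) for the divisors d until we hit 1:
352^1 ≡ 352 (mod 589)
352^2 ≡ 214 (mod 589)
352^3 ≡ 525 (mod 589)
352^4 ≡ 443 (mod 589)
352^5 ≡ 440 (mod 589)
352^6 ≡ 562 (mod 589)
352^9 ≡ 550 (mod 589)
352^10 ≡ 408 (mod 589)
352^12 ≡ 140 (mod 589)
352^15 ≡ 464 (mod 589)
352^18 ≡ 343 (mod 589)
352^20 ≡ 366 (mod 589)
352^27 ≡ 170 (mod 589)
352^30 ≡ 311 (mod 589)
352^36 ≡ 438 (mod 589)
352^45 ≡ 588 (mod 589)
352^54 ≡ 39 (mod 589)
352^60 ≡ 125 (mod 589)
352^90 ≡ 1 (mod 589) ✓
Therefore the multiplicative order of 352 modulo 589 is 90.

90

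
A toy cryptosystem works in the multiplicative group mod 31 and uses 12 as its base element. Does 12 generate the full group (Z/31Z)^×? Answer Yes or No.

φ(31) = 31 − 1 = 30 = 2 · 3 · 5.
It suffices to check that the order of 12 is not a proper divisor of 30: compute 12^(30/q) for q ∈ {2, 3, 5}.
12^15 ≡ 30 (mod 31)  [q = 2: ≢ 1 ✓]
12^10 ≡ 25 (mod 31)  [q = 3: ≢ 1 ✓]
12^6 ≡ 2 (mod 31)  [q = 5: ≢ 1 ✓]
All checks pass, so 12 has order 30 and is a primitive root modulo 31.

Yes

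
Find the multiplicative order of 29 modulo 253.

110

The order of 29 must divide φ(253) = φ(11·23) = (11−1)·(23−1) = 10·22 = 220 = 2^2 · 5 · 11.
Divisors of 220: 1, 2, 4, 5, 10, 11, 20, 22, 44, 55, 110, 220.
Evaluate successive powers at the divisors of 220:
29^1 ≡ 29 (mod 253)
29^2 ≡ 82 (mod 253)
29^4 ≡ 146 (mod 253)
29^5 ≡ 186 (mod 253)
29^10 ≡ 188 (mod 253)
29^11 ≡ 139 (mod 253)
29^20 ≡ 177 (mod 253)
29^22 ≡ 93 (mod 253)
29^44 ≡ 47 (mod 253)
29^55 ≡ 208 (mod 253)
29^110 ≡ 1 (mod 253) ✓
Therefore the multiplicative order of 29 modulo 253 is 110.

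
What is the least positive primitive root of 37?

2

φ(37) = 37 − 1 = 36 = 2^2 · 3^2.
Test candidates g = 2, 3, … against the prime factors q ∈ {2, 3} of φ(37): g is a generator iff g^(36/q) ≢ 1 for every such q.
g = 2: 2^18 ≡ 36; 2^12 ≡ 26 — none is 1, so 2 is a primitive root.
The smallest primitive root modulo 37 is 2.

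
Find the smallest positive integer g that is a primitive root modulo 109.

6

φ(109) = 109 − 1 = 108 = 2^2 · 3^3.
Test candidates g = 2, 3, … against the prime factors q ∈ {2, 3} of φ(109): g is a generator iff g^(108/q) ≢ 1 for every such q.
g = 2: 2^54 ≡ 108; 2^36 ≡ 1 — hits 1, so not a primitive root.
g = 3: 3^54 ≡ 1 — hits 1, so not a primitive root.
g = 4: 4^54 ≡ 1 — hits 1, so not a primitive root.
g = 5: 5^54 ≡ 1 — hits 1, so not a primitive root.
g = 6: 6^54 ≡ 108; 6^36 ≡ 63 — none is 1, so 6 is a primitive root.
Hence the least primitive root of 109 is 6.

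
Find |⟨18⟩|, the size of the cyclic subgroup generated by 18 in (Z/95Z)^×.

The order of 18 must divide φ(95) = φ(5·19) = (5−1)·(19−1) = 4·18 = 72 = 2^3 · 3^2.
Divisors of 72: 1, 2, 3, 4, 6, 8, 9, 12, 18, 24, 36, 72.
Compute 18^d (mod 95) for the divisors d until we hit 1:
18^1 ≡ 18
18^2 ≡ 39
18^3 ≡ 37
18^4 ≡ 1
So ord_95(18) = 4.

4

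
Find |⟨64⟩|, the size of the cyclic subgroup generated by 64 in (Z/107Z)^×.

The order of 64 must divide φ(107) = 107 − 1 = 106 = 2 · 53.
Divisors of 106: 1, 2, 53, 106.
Check 64^d mod 107 for each divisor in increasing order:
64^1 ≡ 64 (mod 107)
64^2 ≡ 30 (mod 107)
64^53 ≡ 1 (mod 107) ✓
Therefore the multiplicative order of 64 modulo 107 is 53.

53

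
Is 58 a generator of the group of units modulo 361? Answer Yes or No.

No

φ(361) = φ(19^2) = 19·(19−1) = 342 = 2 · 3^2 · 19.
58 is a primitive root mod 361 iff 58^(φ(361)/q) ≢ 1 for every prime q | φ(361), i.e. q ∈ {2, 3, 19}.
58^171 ≡ 1 (mod 361)  [q = 2: ≡ 1 ✗]
58^114 ≡ 1 (mod 361)  [q = 3: ≡ 1 ✗]
58^18 ≡ 305 (mod 361)  [q = 19: ≢ 1 ✓]
The check at q = 2 fails, so 58 generates a proper subgroup.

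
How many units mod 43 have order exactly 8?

φ(43) = 43 − 1 = 42 = 2 · 3 · 7.
Since (Z/43Z)^× is cyclic of order 42, the number of elements of order d is φ(d) when d | 42 and 0 otherwise.
Since 8 ∤ 42, the count is 0.

0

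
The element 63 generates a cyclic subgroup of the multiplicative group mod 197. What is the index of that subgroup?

The order of 63 must divide φ(197) = 197 − 1 = 196 = 2^2 · 7^2.
Divisors of 196: 1, 2, 4, 7, 14, 28, 49, 98, 196.
Test each divisor d:
63^1 ≡ 63
63^2 ≡ 29
63^4 ≡ 53
63^7 ≡ 104
63^14 ≡ 178
63^28 ≡ 164
63^49 ≡ 1
Thus |⟨63⟩| = ord(63) = 49.
The index is φ(197) / ord(63) = 196 / 49 = 4.

4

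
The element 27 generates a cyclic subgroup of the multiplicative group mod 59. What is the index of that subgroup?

2

The order of 27 must divide φ(59) = 59 − 1 = 58 = 2 · 29.
Divisors of 58: 1, 2, 29, 58.
Evaluate successive powers at the divisors of 58:
27^1 ≡ 27 (mod 59)
27^2 ≡ 21 (mod 59)
27^29 ≡ 1 (mod 59) ✓
Thus |⟨27⟩| = ord(27) = 29.
[(Z/59Z)^× : ⟨27⟩] = 58/29 = 2.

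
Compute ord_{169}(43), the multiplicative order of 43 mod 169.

78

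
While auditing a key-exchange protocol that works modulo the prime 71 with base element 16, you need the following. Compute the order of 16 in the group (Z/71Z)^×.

35

By Lagrange's theorem, ord_71(16) divides φ(71) = 71 − 1 = 70 = 2 · 5 · 7.
Divisors of 70: 1, 2, 5, 7, 10, 14, 35, 70.
Check 16^d mod 71 for each divisor in increasing order:
16^1 ≡ 16 (mod 71)
16^2 ≡ 43 (mod 71)
16^5 ≡ 48 (mod 71)
16^7 ≡ 5 (mod 71)
16^10 ≡ 32 (mod 71)
16^14 ≡ 25 (mod 71)
16^35 ≡ 1 (mod 71) ✓
So ord_71(16) = 35.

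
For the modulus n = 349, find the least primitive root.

φ(349) = 349 − 1 = 348 = 2^2 · 3 · 29.
g is a primitive root iff g^(348/q) ≢ 1 (mod 349) for each prime q ∈ {2, 3, 29}.
g = 2: 2^174 ≡ 348; 2^116 ≡ 226; 2^12 ≡ 257 — none is 1, so 2 is a primitive root.
Hence the least primitive root of 349 is 2.

2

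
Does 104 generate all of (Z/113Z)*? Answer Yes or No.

φ(113) = 113 − 1 = 112 = 2^4 · 7.
Test 104^(112/q) mod 113 for each prime factor q of 112:
104^56 ≡ 1 (mod 113)  [q = 2: ≡ 1 ✗]
104^16 ≡ 28 (mod 113)  [q = 7: ≢ 1 ✓]
104^56 ≡ 1 shows ord(104) | 56, strictly less than φ(113); not a primitive root.

No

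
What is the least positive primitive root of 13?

2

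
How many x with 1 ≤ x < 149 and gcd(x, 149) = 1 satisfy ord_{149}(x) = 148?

φ(149) = 149 − 1 = 148 = 2^2 · 37.
Since (Z/149Z)^× is cyclic of order 148, the number of elements of order d is φ(d) when d | 148 and 0 otherwise.
148 = 2^2 · 37 divides 148, and φ(148) = 72.

72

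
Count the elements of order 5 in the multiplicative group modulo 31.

φ(31) = 31 − 1 = 30 = 2 · 3 · 5.
Since (Z/31Z)^× is cyclic of order 30, the number of elements of order d is φ(d) when d | 30 and 0 otherwise.
5 | 30, and φ(5) = 5 − 1 = 4.

4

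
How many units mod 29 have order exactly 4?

2

φ(29) = 29 − 1 = 28 = 2^2 · 7.
(Z/29Z)^× is cyclic (|G| = 28); a cyclic group of order m has exactly φ(d) elements of each order d | m, and none otherwise.
4 = 2^2 divides 28, and φ(4) = 2.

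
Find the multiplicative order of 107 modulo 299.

The order of 107 must divide φ(299) = φ(13·23) = (13−1)·(23−1) = 12·22 = 264 = 2^3 · 3 · 11.
Divisors of 264: 1, 2, 3, 4, 6, 8, 11, 12, 22, 24, 33, 44, 66, 88, 132, 264.
Evaluate successive powers at the divisors of 264:
107^1 ≡ 107 (mod 299)
107^2 ≡ 87 (mod 299)
107^3 ≡ 40 (mod 299)
107^4 ≡ 94 (mod 299)
107^6 ≡ 105 (mod 299)
107^8 ≡ 165 (mod 299)
107^11 ≡ 22 (mod 299)
107^12 ≡ 261 (mod 299)
107^22 ≡ 185 (mod 299)
107^24 ≡ 248 (mod 299)
107^33 ≡ 183 (mod 299)
107^44 ≡ 139 (mod 299)
107^66 ≡ 1 (mod 299) ✓
So ord_299(107) = 66.

66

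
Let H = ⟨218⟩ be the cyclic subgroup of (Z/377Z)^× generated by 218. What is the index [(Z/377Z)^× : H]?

4

The order of 218 must divide φ(377) = φ(13·29) = (13−1)·(29−1) = 12·28 = 336 = 2^4 · 3 · 7.
Divisors of 336: 1, 2, 3, 4, 6, 7, 8, 12, 14, 16, 21, 24, 28, 42, 48, 56, 84, 112, 168, 336.
Test each divisor d:
218^1 ≡ 218 (mod 377)
218^2 ≡ 22 (mod 377)
218^3 ≡ 272 (mod 377)
218^4 ≡ 107 (mod 377)
218^6 ≡ 92 (mod 377)
218^7 ≡ 75 (mod 377)
218^8 ≡ 139 (mod 377)
218^12 ≡ 170 (mod 377)
218^14 ≡ 347 (mod 377)
218^16 ≡ 94 (mod 377)
218^21 ≡ 12 (mod 377)
218^24 ≡ 248 (mod 377)
218^28 ≡ 146 (mod 377)
218^42 ≡ 144 (mod 377)
218^48 ≡ 53 (mod 377)
218^56 ≡ 204 (mod 377)
218^84 ≡ 1 (mod 377) ✓
The order of 218 is 84, so the subgroup it generates has 84 elements.
[(Z/377Z)^× : ⟨218⟩] = 336/84 = 4.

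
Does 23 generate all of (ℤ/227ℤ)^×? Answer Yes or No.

φ(227) = 227 − 1 = 226 = 2 · 113.
Test 23^(226/q) mod 227 for each prime factor q of 226:
23^113 ≡ 1 (mod 227)  [q = 2: ≡ 1 ✗]
23^2 ≡ 75 (mod 227)  [q = 113: ≢ 1 ✓]
The check at q = 2 fails, so 23 generates a proper subgroup.

No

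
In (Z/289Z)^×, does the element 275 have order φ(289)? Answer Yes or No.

Yes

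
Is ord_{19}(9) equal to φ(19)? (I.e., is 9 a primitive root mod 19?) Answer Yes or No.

No

φ(19) = 19 − 1 = 18 = 2 · 3^2.
9 is a primitive root mod 19 iff 9^(φ(19)/q) ≢ 1 for every prime q | φ(19), i.e. q ∈ {2, 3}.
9^9 ≡ 1 (mod 19)  [q = 2: ≡ 1 ✗]
9^6 ≡ 11 (mod 19)  [q = 3: ≢ 1 ✓]
9^9 ≡ 1 shows ord(9) | 9, strictly less than φ(19); not a primitive root.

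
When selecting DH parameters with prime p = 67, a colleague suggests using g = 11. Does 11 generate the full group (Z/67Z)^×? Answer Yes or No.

φ(67) = 67 − 1 = 66 = 2 · 3 · 11.
It suffices to check that the order of 11 is not a proper divisor of 66: compute 11^(66/q) for q ∈ {2, 3, 11}.
11^33 ≡ 66 (mod 67)  [q = 2: ≢ 1 ✓]
11^22 ≡ 29 (mod 67)  [q = 3: ≢ 1 ✓]
11^6 ≡ 14 (mod 67)  [q = 11: ≢ 1 ✓]
Every test exponent gives a nontrivial residue, hence 11 generates the full group.

Yes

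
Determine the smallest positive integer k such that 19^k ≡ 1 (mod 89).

88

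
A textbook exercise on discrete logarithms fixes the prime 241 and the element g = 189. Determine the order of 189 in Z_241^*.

240

ord(189) | φ(241) = 241 − 1 = 240 = 2^4 · 3 · 5.
Divisors of 240: 1, 2, 3, 4, 5, 6, 8, 10, 12, 15, 16, 20, 24, 30, 40, 48, 60, 80, 120, 240.
Evaluate successive powers at the divisors of 240:
189^1 ≡ 189
189^2 ≡ 53
189^3 ≡ 136
189^4 ≡ 158
189^5 ≡ 219
189^6 ≡ 180
189^8 ≡ 141
189^10 ≡ 2
189^12 ≡ 106
189^15 ≡ 197
189^16 ≡ 119
189^20 ≡ 4
189^24 ≡ 150
189^30 ≡ 8
189^40 ≡ 16
189^48 ≡ 87
189^60 ≡ 64
189^80 ≡ 15
189^120 ≡ 240
189^240 ≡ 1
The smallest such exponent is 240, so the order of 189 is 240.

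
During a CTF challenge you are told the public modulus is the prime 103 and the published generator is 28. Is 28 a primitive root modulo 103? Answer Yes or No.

No

φ(103) = 103 − 1 = 102 = 2 · 3 · 17.
Test 28^(102/q) mod 103 for each prime factor q of 102:
28^51 ≡ 1 (mod 103)  [q = 2: ≡ 1 ✗]
28^34 ≡ 46 (mod 103)  [q = 3: ≢ 1 ✓]
28^6 ≡ 66 (mod 103)  [q = 17: ≢ 1 ✓]
Since 28^51 ≡ 1, the order of 28 divides 51 < 102, so 28 is not a primitive root.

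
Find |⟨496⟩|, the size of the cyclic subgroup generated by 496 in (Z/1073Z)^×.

The order of 496 must divide φ(1073) = φ(29·37) = (29−1)·(37−1) = 28·36 = 1008 = 2^4 · 3^2 · 7.
Divisors of 1008: 1, 2, 3, 4, 6, 7, 8, 9, 12, 14, 16, 18, 21, 24, 28, 36, 42, 48, 56, 63, 72, 84, 112, 126, 144, 168, 252, 336, 504, 1008.
Check 496^d mod 1073 for each divisor in increasing order:
496^1 ≡ 496 (mod 1073)
496^2 ≡ 299 (mod 1073)
496^3 ≡ 230 (mod 1073)
496^4 ≡ 342 (mod 1073)
496^6 ≡ 323 (mod 1073)
496^7 ≡ 331 (mod 1073)
496^8 ≡ 7 (mod 1073)
496^9 ≡ 253 (mod 1073)
496^12 ≡ 248 (mod 1073)
496^14 ≡ 115 (mod 1073)
496^16 ≡ 49 (mod 1073)
496^18 ≡ 702 (mod 1073)
496^21 ≡ 510 (mod 1073)
496^24 ≡ 343 (mod 1073)
496^28 ≡ 349 (mod 1073)
496^36 ≡ 297 (mod 1073)
496^42 ≡ 434 (mod 1073)
496^48 ≡ 692 (mod 1073)
496^56 ≡ 552 (mod 1073)
496^63 ≡ 302 (mod 1073)
496^72 ≡ 223 (mod 1073)
496^84 ≡ 581 (mod 1073)
496^112 ≡ 1045 (mod 1073)
496^126 ≡ 1072 (mod 1073)
496^144 ≡ 371 (mod 1073)
496^168 ≡ 639 (mod 1073)
496^252 ≡ 1 (mod 1073) ✓
Hence ord(496) = 252.

252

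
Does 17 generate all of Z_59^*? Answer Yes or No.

φ(59) = 59 − 1 = 58 = 2 · 29.
It suffices to check that the order of 17 is not a proper divisor of 58: compute 17^(58/q) for q ∈ {2, 29}.
17^29 ≡ 1 (mod 59)  [q = 2: ≡ 1 ✗]
17^2 ≡ 53 (mod 59)  [q = 29: ≢ 1 ✓]
17^29 ≡ 1 shows ord(17) | 29, strictly less than φ(59); not a primitive root.

No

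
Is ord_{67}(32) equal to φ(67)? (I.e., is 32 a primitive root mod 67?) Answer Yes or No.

Yes

φ(67) = 67 − 1 = 66 = 2 · 3 · 11.
Test 32^(66/q) mod 67 for each prime factor q of 66:
32^33 ≡ 66 (mod 67)  [q = 2: ≢ 1 ✓]
32^22 ≡ 29 (mod 67)  [q = 3: ≢ 1 ✓]
32^6 ≡ 25 (mod 67)  [q = 11: ≢ 1 ✓]
Every test exponent gives a nontrivial residue, hence 32 generates the full group.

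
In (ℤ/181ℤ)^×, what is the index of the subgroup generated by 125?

The order of 125 must divide φ(181) = 181 − 1 = 180 = 2^2 · 3^2 · 5.
Divisors of 180: 1, 2, 3, 4, 5, 6, 9, 10, 12, 15, 18, 20, 30, 36, 45, 60, 90, 180.
Test each divisor d:
125^1 ≡ 125 (mod 181)
125^2 ≡ 59 (mod 181)
125^3 ≡ 135 (mod 181)
125^4 ≡ 42 (mod 181)
125^5 ≡ 1 (mod 181) ✓
So ord_181(125) = 5, hence |⟨125⟩| = 5.
The index is φ(181) / ord(125) = 180 / 5 = 36.

36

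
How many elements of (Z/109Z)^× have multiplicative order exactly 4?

2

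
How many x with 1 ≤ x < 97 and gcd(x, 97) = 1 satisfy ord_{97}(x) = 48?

16

φ(97) = 97 − 1 = 96 = 2^5 · 3.
In a cyclic group of order 96, there are φ(d) elements of order d for each divisor d of 96, and zero for non-divisors.
48 = 2^4 · 3 divides 96, and φ(48) = 16.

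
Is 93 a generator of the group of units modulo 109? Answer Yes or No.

No

φ(109) = 109 − 1 = 108 = 2^2 · 3^3.
93 is a primitive root mod 109 iff 93^(φ(109)/q) ≢ 1 for every prime q | φ(109), i.e. q ∈ {2, 3}.
93^54 ≡ 1 (mod 109)  [q = 2: ≡ 1 ✗]
93^36 ≡ 1 (mod 109)  [q = 3: ≡ 1 ✗]
The check at q = 2 fails, so 93 generates a proper subgroup.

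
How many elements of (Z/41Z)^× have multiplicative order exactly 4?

φ(41) = 41 − 1 = 40 = 2^3 · 5.
In a cyclic group of order 40, there are φ(d) elements of order d for each divisor d of 40, and zero for non-divisors.
4 = 2^2 divides 40, and φ(4) = 2.

2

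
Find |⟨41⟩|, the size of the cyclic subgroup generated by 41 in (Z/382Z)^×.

38

ord(41) | φ(382) = φ(2)·φ(191) = 1·190 = 190 = 2 · 5 · 19.
Divisors of 190: 1, 2, 5, 10, 19, 38, 95, 190.
Compute 41^d (mod 382) for the divisors d until we hit 1:
41^1 ≡ 41
41^2 ≡ 153
41^5 ≡ 185
41^10 ≡ 227
41^19 ≡ 381
41^38 ≡ 1
Hence ord(41) = 38.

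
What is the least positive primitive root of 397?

5

φ(397) = 397 − 1 = 396 = 2^2 · 3^2 · 11.
Test candidates g = 2, 3, … against the prime factors q ∈ {2, 3, 11} of φ(397): g is a generator iff g^(396/q) ≢ 1 for every such q.
g = 2: 2^198 ≡ 396; 2^132 ≡ 1 — hits 1, so not a primitive root.
g = 3: 3^198 ≡ 1 — hits 1, so not a primitive root.
g = 4: 4^198 ≡ 1 — hits 1, so not a primitive root.
g = 5: 5^198 ≡ 396; 5^132 ≡ 362; 5^36 ≡ 290 — none is 1, so 5 is a primitive root.
So 5 is the smallest generator of (Z/397Z)^×.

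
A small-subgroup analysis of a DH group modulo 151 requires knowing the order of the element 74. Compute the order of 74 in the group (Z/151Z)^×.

75

Since 74 ∈ (Z/151Z)^×, its order divides φ(151) = 151 − 1 = 150 = 2 · 3 · 5^2.
Divisors of 150: 1, 2, 3, 5, 6, 10, 15, 25, 30, 50, 75, 150.
Test each divisor d:
74^1 ≡ 74 (mod 151)
74^2 ≡ 40 (mod 151)
74^3 ≡ 91 (mod 151)
74^5 ≡ 16 (mod 151)
74^6 ≡ 127 (mod 151)
74^10 ≡ 105 (mod 151)
74^15 ≡ 19 (mod 151)
74^25 ≡ 32 (mod 151)
74^30 ≡ 59 (mod 151)
74^50 ≡ 118 (mod 151)
74^75 ≡ 1 (mod 151) ✓
Therefore the multiplicative order of 74 modulo 151 is 75.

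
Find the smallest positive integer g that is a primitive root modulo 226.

3

φ(226) = φ(2)·φ(113) = 1·112 = 112 = 2^4 · 7.
Test candidates g = 2, 3, … against the prime factors q ∈ {2, 7} of φ(226): g is a generator iff g^(112/q) ≢ 1 for every such q.
g = 2: gcd(2, 226) = 2 > 1, not a unit — skip.
g = 3: 3^56 ≡ 225; 3^16 ≡ 49 — none is 1, so 3 is a primitive root.
So 3 is the smallest generator of (Z/226Z)^×.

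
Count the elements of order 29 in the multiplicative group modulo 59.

φ(59) = 59 − 1 = 58 = 2 · 29.
(Z/59Z)^× is cyclic (|G| = 58); a cyclic group of order m has exactly φ(d) elements of each order d | m, and none otherwise.
29 | 58, and φ(29) = 29 − 1 = 28.

28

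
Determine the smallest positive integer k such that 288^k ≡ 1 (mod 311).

155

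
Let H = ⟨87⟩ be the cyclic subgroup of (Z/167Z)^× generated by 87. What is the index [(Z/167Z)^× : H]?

2

By Lagrange's theorem, ord_167(87) divides φ(167) = 167 − 1 = 166 = 2 · 83.
Divisors of 166: 1, 2, 83, 166.
Test each divisor d:
87^1 ≡ 87 (mod 167)
87^2 ≡ 54 (mod 167)
87^83 ≡ 1 (mod 167) ✓
Thus |⟨87⟩| = ord(87) = 83.
[(Z/167Z)^× : ⟨87⟩] = 166/83 = 2.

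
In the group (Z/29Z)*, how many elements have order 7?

6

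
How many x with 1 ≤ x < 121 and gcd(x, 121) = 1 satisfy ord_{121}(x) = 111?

0

φ(121) = φ(11^2) = 11·(11−1) = 110 = 2 · 5 · 11.
(Z/121Z)^× is cyclic (|G| = 110); a cyclic group of order m has exactly φ(d) elements of each order d | m, and none otherwise.
111 does not divide 110, so no element of (Z/121Z)^× has order 111.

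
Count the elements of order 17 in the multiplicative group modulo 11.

0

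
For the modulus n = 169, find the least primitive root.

2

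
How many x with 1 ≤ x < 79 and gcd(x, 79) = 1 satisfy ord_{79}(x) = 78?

φ(79) = 79 − 1 = 78 = 2 · 3 · 13.
Since (Z/79Z)^× is cyclic of order 78, the number of elements of order d is φ(d) when d | 78 and 0 otherwise.
78 = 2 · 3 · 13 divides 78, and φ(78) = 24.

24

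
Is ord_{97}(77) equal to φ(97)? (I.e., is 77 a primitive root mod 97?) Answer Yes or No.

φ(97) = 97 − 1 = 96 = 2^5 · 3.
77 is a primitive root mod 97 iff 77^(φ(97)/q) ≢ 1 for every prime q | φ(97), i.e. q ∈ {2, 3}.
77^48 ≡ 96 (mod 97)  [q = 2: ≢ 1 ✓]
77^32 ≡ 1 (mod 97)  [q = 3: ≡ 1 ✗]
77^32 ≡ 1 shows ord(77) | 32, strictly less than φ(97); not a primitive root.

No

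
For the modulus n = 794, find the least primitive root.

φ(794) = φ(2)·φ(397) = 1·396 = 396 = 2^2 · 3^2 · 11.
g is a primitive root iff g^(396/q) ≢ 1 (mod 794) for each prime q ∈ {2, 3, 11}.
g = 2: gcd(2, 794) = 2 > 1, not a unit — skip.
g = 3: 3^198 ≡ 1 — hits 1, so not a primitive root.
g = 4: gcd(4, 794) = 2 > 1, not a unit — skip.
g = 5: 5^198 ≡ 793; 5^132 ≡ 759; 5^36 ≡ 687 — none is 1, so 5 is a primitive root.
The smallest primitive root modulo 794 is 5.

5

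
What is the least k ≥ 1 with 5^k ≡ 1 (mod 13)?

4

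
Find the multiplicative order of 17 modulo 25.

Since 17 ∈ (Z/25Z)^×, its order divides φ(25) = φ(5^2) = 5·(5−1) = 20 = 2^2 · 5.
Divisors of 20: 1, 2, 4, 5, 10, 20.
Compute 17^d (mod 25) for the divisors d until we hit 1:
17^1 ≡ 17
17^2 ≡ 14
17^4 ≡ 21
17^5 ≡ 7
17^10 ≡ 24
17^20 ≡ 1
So ord_25(17) = 20.

20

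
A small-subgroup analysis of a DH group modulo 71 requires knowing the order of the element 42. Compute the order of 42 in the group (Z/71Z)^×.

By Lagrange's theorem, ord_71(42) divides φ(71) = 71 − 1 = 70 = 2 · 5 · 7.
Divisors of 70: 1, 2, 5, 7, 10, 14, 35, 70.
Test each divisor d:
42^1 ≡ 42
42^2 ≡ 60
42^5 ≡ 41
42^7 ≡ 46
42^10 ≡ 48
42^14 ≡ 57
42^35 ≡ 70
42^70 ≡ 1
So ord_71(42) = 70.

70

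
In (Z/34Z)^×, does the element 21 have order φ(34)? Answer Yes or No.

No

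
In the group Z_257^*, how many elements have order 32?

φ(257) = 257 − 1 = 256 = 2^8.
Since (Z/257Z)^× is cyclic of order 256, the number of elements of order d is φ(d) when d | 256 and 0 otherwise.
32 = 2^5 divides 256, and φ(32) = 16.

16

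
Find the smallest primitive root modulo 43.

3

φ(43) = 43 − 1 = 42 = 2 · 3 · 7.
Test candidates g = 2, 3, … against the prime factors q ∈ {2, 3, 7} of φ(43): g is a generator iff g^(42/q) ≢ 1 for every such q.
g = 2: 2^21 ≡ 42; 2^14 ≡ 1 — hits 1, so not a primitive root.
g = 3: 3^21 ≡ 42; 3^14 ≡ 36; 3^6 ≡ 41 — none is 1, so 3 is a primitive root.
The smallest primitive root modulo 43 is 3.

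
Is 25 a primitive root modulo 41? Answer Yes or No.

φ(41) = 41 − 1 = 40 = 2^3 · 5.
An element g generates (Z/41Z)^× iff g^(40/q) ≢ 1 (mod 41) for each prime q ∈ {2, 5}.
25^20 ≡ 1 (mod 41)  [q = 2: ≡ 1 ✗]
25^8 ≡ 37 (mod 41)  [q = 5: ≢ 1 ✓]
The check at q = 2 fails, so 25 generates a proper subgroup.

No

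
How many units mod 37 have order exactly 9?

φ(37) = 37 − 1 = 36 = 2^2 · 3^2.
Since (Z/37Z)^× is cyclic of order 36, the number of elements of order d is φ(d) when d | 36 and 0 otherwise.
9 = 3^2 divides 36, and φ(9) = 6.

6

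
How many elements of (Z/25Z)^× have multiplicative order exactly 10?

4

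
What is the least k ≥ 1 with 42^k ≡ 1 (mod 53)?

13

The order of 42 must divide φ(53) = 53 − 1 = 52 = 2^2 · 13.
Divisors of 52: 1, 2, 4, 13, 26, 52.
Evaluate successive powers at the divisors of 52:
42^1 ≡ 42
42^2 ≡ 15
42^4 ≡ 13
42^13 ≡ 1
Hence ord(42) = 13.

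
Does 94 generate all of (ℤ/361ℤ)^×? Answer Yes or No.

No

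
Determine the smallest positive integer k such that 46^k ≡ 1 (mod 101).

100

Since 46 ∈ (Z/101Z)^×, its order divides φ(101) = 101 − 1 = 100 = 2^2 · 5^2.
Divisors of 100: 1, 2, 4, 5, 10, 20, 25, 50, 100.
Check 46^d mod 101 for each divisor in increasing order:
46^1 ≡ 46 (mod 101)
46^2 ≡ 96 (mod 101)
46^4 ≡ 25 (mod 101)
46^5 ≡ 39 (mod 101)
46^10 ≡ 6 (mod 101)
46^20 ≡ 36 (mod 101)
46^25 ≡ 91 (mod 101)
46^50 ≡ 100 (mod 101)
46^100 ≡ 1 (mod 101) ✓
Therefore the multiplicative order of 46 modulo 101 is 100.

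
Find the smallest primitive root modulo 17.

3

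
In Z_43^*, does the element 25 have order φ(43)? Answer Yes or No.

No

φ(43) = 43 − 1 = 42 = 2 · 3 · 7.
Test 25^(42/q) mod 43 for each prime factor q of 42:
25^21 ≡ 1 (mod 43)  [q = 2: ≡ 1 ✗]
25^14 ≡ 6 (mod 43)  [q = 3: ≢ 1 ✓]
25^6 ≡ 41 (mod 43)  [q = 7: ≢ 1 ✓]
The check at q = 2 fails, so 25 generates a proper subgroup.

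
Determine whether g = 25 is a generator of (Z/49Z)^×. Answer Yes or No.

φ(49) = φ(7^2) = 7·(7−1) = 42 = 2 · 3 · 7.
An element g generates (Z/49Z)^× iff g^(42/q) ≢ 1 (mod 49) for each prime q ∈ {2, 3, 7}.
25^21 ≡ 1 (mod 49)  [q = 2: ≡ 1 ✗]
25^14 ≡ 30 (mod 49)  [q = 3: ≢ 1 ✓]
25^6 ≡ 36 (mod 49)  [q = 7: ≢ 1 ✓]
25^21 ≡ 1 shows ord(25) | 21, strictly less than φ(49); not a primitive root.

No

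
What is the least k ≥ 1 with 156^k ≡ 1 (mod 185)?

12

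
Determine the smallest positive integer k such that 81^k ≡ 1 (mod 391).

44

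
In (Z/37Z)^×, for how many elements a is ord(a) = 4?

2

φ(37) = 37 − 1 = 36 = 2^2 · 3^2.
(Z/37Z)^× is cyclic (|G| = 36); a cyclic group of order m has exactly φ(d) elements of each order d | m, and none otherwise.
4 = 2^2 divides 36, and φ(4) = 2.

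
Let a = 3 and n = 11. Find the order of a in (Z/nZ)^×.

By Lagrange's theorem, ord_11(3) divides φ(11) = 11 − 1 = 10 = 2 · 5.
Divisors of 10: 1, 2, 5, 10.
Compute 3^d (mod 11) for the divisors d until we hit 1:
3^1 ≡ 3 (mod 11)
3^2 ≡ 9 (mod 11)
3^5 ≡ 1 (mod 11) ✓
Hence ord(3) = 5.

5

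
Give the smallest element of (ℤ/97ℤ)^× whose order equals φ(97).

φ(97) = 97 − 1 = 96 = 2^5 · 3.
Test candidates g = 2, 3, … against the prime factors q ∈ {2, 3} of φ(97): g is a generator iff g^(96/q) ≢ 1 for every such q.
g = 2: 2^48 ≡ 1 — hits 1, so not a primitive root.
g = 3: 3^48 ≡ 1 — hits 1, so not a primitive root.
g = 4: 4^48 ≡ 1 — hits 1, so not a primitive root.
g = 5: 5^48 ≡ 96; 5^32 ≡ 35 — none is 1, so 5 is a primitive root.
The smallest primitive root modulo 97 is 5.

5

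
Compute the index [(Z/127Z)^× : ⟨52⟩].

14

Since 52 ∈ (Z/127Z)^×, its order divides φ(127) = 127 − 1 = 126 = 2 · 3^2 · 7.
Divisors of 126: 1, 2, 3, 6, 7, 9, 14, 18, 21, 42, 63, 126.
Compute 52^d (mod 127) for the divisors d until we hit 1:
52^1 ≡ 52 (mod 127)
52^2 ≡ 37 (mod 127)
52^3 ≡ 19 (mod 127)
52^6 ≡ 107 (mod 127)
52^7 ≡ 103 (mod 127)
52^9 ≡ 1 (mod 127) ✓
So ord_127(52) = 9, hence |⟨52⟩| = 9.
[(Z/127Z)^× : ⟨52⟩] = 126/9 = 14.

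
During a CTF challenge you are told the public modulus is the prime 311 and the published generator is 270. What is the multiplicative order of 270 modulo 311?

The order of 270 must divide φ(311) = 311 − 1 = 310 = 2 · 5 · 31.
Divisors of 310: 1, 2, 5, 10, 31, 62, 155, 310.
Test each divisor d:
270^1 ≡ 270 (mod 311)
270^2 ≡ 126 (mod 311)
270^5 ≡ 7 (mod 311)
270^10 ≡ 49 (mod 311)
270^31 ≡ 1 (mod 311) ✓
The smallest such exponent is 31, so the order of 270 is 31.

31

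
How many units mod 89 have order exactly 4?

φ(89) = 89 − 1 = 88 = 2^3 · 11.
In a cyclic group of order 88, there are φ(d) elements of order d for each divisor d of 88, and zero for non-divisors.
4 = 2^2 divides 88, and φ(4) = 2.

2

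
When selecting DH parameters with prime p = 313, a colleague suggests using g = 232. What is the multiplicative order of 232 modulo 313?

78

Since 232 ∈ (Z/313Z)^×, its order divides φ(313) = 313 − 1 = 312 = 2^3 · 3 · 13.
Divisors of 312: 1, 2, 3, 4, 6, 8, 12, 13, 24, 26, 39, 52, 78, 104, 156, 312.
Check 232^d mod 313 for each divisor in increasing order:
232^1 ≡ 232 (mod 313)
232^2 ≡ 301 (mod 313)
232^3 ≡ 33 (mod 313)
232^4 ≡ 144 (mod 313)
232^6 ≡ 150 (mod 313)
232^8 ≡ 78 (mod 313)
232^12 ≡ 277 (mod 313)
232^13 ≡ 99 (mod 313)
232^24 ≡ 44 (mod 313)
232^26 ≡ 98 (mod 313)
232^39 ≡ 312 (mod 313)
232^52 ≡ 214 (mod 313)
232^78 ≡ 1 (mod 313) ✓
Therefore the multiplicative order of 232 modulo 313 is 78.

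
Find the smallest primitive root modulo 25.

φ(25) = φ(5^2) = 5·(5−1) = 20 = 2^2 · 5.
Test candidates g = 2, 3, … against the prime factors q ∈ {2, 5} of φ(25): g is a generator iff g^(20/q) ≢ 1 for every such q.
g = 2: 2^10 ≡ 24; 2^4 ≡ 16 — none is 1, so 2 is a primitive root.
The smallest primitive root modulo 25 is 2.

2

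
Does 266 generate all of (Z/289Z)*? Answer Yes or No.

φ(289) = φ(17^2) = 17·(17−1) = 272 = 2^4 · 17.
266 is a primitive root mod 289 iff 266^(φ(289)/q) ≢ 1 for every prime q | φ(289), i.e. q ∈ {2, 17}.
266^136 ≡ 288 (mod 289)  [q = 2: ≢ 1 ✓]
266^16 ≡ 52 (mod 289)  [q = 17: ≢ 1 ✓]
All checks pass, so 266 has order 272 and is a primitive root modulo 289.

Yes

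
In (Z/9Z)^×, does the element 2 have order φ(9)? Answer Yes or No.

Yes

φ(9) = φ(3^2) = 3·(3−1) = 6 = 2 · 3.
Test 2^(6/q) mod 9 for each prime factor q of 6:
2^3 ≡ 8 (mod 9)  [q = 2: ≢ 1 ✓]
2^2 ≡ 4 (mod 9)  [q = 3: ≢ 1 ✓]
Every test exponent gives a nontrivial residue, hence 2 generates the full group.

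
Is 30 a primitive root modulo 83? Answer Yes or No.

φ(83) = 83 − 1 = 82 = 2 · 41.
Test 30^(82/q) mod 83 for each prime factor q of 82:
30^41 ≡ 1 (mod 83)  [q = 2: ≡ 1 ✗]
30^2 ≡ 70 (mod 83)  [q = 41: ≢ 1 ✓]
The check at q = 2 fails, so 30 generates a proper subgroup.

No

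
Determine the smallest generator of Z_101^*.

2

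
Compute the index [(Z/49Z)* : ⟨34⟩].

3

ord(34) | φ(49) = φ(7^2) = 7·(7−1) = 42 = 2 · 3 · 7.
Divisors of 42: 1, 2, 3, 6, 7, 14, 21, 42.
Test each divisor d:
34^1 ≡ 34
34^2 ≡ 29
34^3 ≡ 6
34^6 ≡ 36
34^7 ≡ 48
34^14 ≡ 1
Thus |⟨34⟩| = ord(34) = 14.
The index is φ(49) / ord(34) = 42 / 14 = 3.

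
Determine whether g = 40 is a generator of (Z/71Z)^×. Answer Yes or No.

φ(71) = 71 − 1 = 70 = 2 · 5 · 7.
40 is a primitive root mod 71 iff 40^(φ(71)/q) ≢ 1 for every prime q | φ(71), i.e. q ∈ {2, 5, 7}.
40^35 ≡ 1 (mod 71)  [q = 2: ≡ 1 ✗]
40^14 ≡ 54 (mod 71)  [q = 5: ≢ 1 ✓]
40^10 ≡ 20 (mod 71)  [q = 7: ≢ 1 ✓]
40^35 ≡ 1 shows ord(40) | 35, strictly less than φ(71); not a primitive root.

No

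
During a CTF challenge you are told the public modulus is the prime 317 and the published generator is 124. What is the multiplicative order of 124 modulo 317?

158

ord(124) | φ(317) = 317 − 1 = 316 = 2^2 · 79.
Divisors of 316: 1, 2, 4, 79, 158, 316.
Check 124^d mod 317 for each divisor in increasing order:
124^1 ≡ 124 (mod 317)
124^2 ≡ 160 (mod 317)
124^4 ≡ 240 (mod 317)
124^79 ≡ 316 (mod 317)
124^158 ≡ 1 (mod 317) ✓
Hence ord(124) = 158.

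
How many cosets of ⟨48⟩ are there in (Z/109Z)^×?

4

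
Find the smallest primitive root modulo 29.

2

φ(29) = 29 − 1 = 28 = 2^2 · 7.
Test candidates g = 2, 3, … against the prime factors q ∈ {2, 7} of φ(29): g is a generator iff g^(28/q) ≢ 1 for every such q.
g = 2: 2^14 ≡ 28; 2^4 ≡ 16 — none is 1, so 2 is a primitive root.
So 2 is the smallest generator of (Z/29Z)^×.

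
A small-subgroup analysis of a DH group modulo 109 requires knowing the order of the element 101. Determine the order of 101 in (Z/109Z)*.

12

ord(101) | φ(109) = 109 − 1 = 108 = 2^2 · 3^3.
Divisors of 108: 1, 2, 3, 4, 6, 9, 12, 18, 27, 36, 54, 108.
Evaluate successive powers at the divisors of 108:
101^1 ≡ 101
101^2 ≡ 64
101^3 ≡ 33
101^4 ≡ 63
101^6 ≡ 108
101^9 ≡ 76
101^12 ≡ 1
Therefore the multiplicative order of 101 modulo 109 is 12.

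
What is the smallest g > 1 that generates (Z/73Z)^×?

5

φ(73) = 73 − 1 = 72 = 2^3 · 3^2.
g is a primitive root iff g^(72/q) ≢ 1 (mod 73) for each prime q ∈ {2, 3}.
g = 2: 2^36 ≡ 1 — hits 1, so not a primitive root.
g = 3: 3^36 ≡ 1 — hits 1, so not a primitive root.
g = 4: 4^36 ≡ 1 — hits 1, so not a primitive root.
g = 5: 5^36 ≡ 72; 5^24 ≡ 8 — none is 1, so 5 is a primitive root.
So 5 is the smallest generator of (Z/73Z)^×.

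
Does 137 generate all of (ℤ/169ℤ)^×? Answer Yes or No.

Yes

φ(169) = φ(13^2) = 13·(13−1) = 156 = 2^2 · 3 · 13.
An element g generates (Z/169Z)^× iff g^(156/q) ≢ 1 (mod 169) for each prime q ∈ {2, 3, 13}.
137^78 ≡ 168 (mod 169)  [q = 2: ≢ 1 ✓]
137^52 ≡ 22 (mod 169)  [q = 3: ≢ 1 ✓]
137^12 ≡ 27 (mod 169)  [q = 13: ≢ 1 ✓]
Every test exponent gives a nontrivial residue, hence 137 generates the full group.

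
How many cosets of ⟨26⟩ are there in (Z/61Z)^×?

1

Since 26 ∈ (Z/61Z)^×, its order divides φ(61) = 61 − 1 = 60 = 2^2 · 3 · 5.
Divisors of 60: 1, 2, 3, 4, 5, 6, 10, 12, 15, 20, 30, 60.
Evaluate successive powers at the divisors of 60:
26^1 ≡ 26
26^2 ≡ 5
26^3 ≡ 8
26^4 ≡ 25
26^5 ≡ 40
26^6 ≡ 3
26^10 ≡ 14
26^12 ≡ 9
26^15 ≡ 11
26^20 ≡ 13
26^30 ≡ 60
26^60 ≡ 1
Thus |⟨26⟩| = ord(26) = 60.
The index is φ(61) / ord(26) = 60 / 60 = 1.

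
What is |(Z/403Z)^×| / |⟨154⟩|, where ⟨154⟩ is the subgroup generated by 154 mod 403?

30

The order of 154 must divide φ(403) = φ(13·31) = (13−1)·(31−1) = 12·30 = 360 = 2^3 · 3^2 · 5.
Divisors of 360: 1, 2, 3, 4, 5, 6, 8, 9, 10, 12, 15, 18, 20, 24, 30, 36, 40, 45, 60, 72, 90, 120, 180, 360.
Check 154^d mod 403 for each divisor in increasing order:
154^1 ≡ 154 (mod 403)
154^2 ≡ 342 (mod 403)
154^3 ≡ 278 (mod 403)
154^4 ≡ 94 (mod 403)
154^5 ≡ 371 (mod 403)
154^6 ≡ 311 (mod 403)
154^8 ≡ 373 (mod 403)
154^9 ≡ 216 (mod 403)
154^10 ≡ 218 (mod 403)
154^12 ≡ 1 (mod 403) ✓
Thus |⟨154⟩| = ord(154) = 12.
[(Z/403Z)^× : ⟨154⟩] = 360/12 = 30.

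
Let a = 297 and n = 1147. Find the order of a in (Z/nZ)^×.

15

The order of 297 must divide φ(1147) = φ(31·37) = (31−1)·(37−1) = 30·36 = 1080 = 2^3 · 3^3 · 5.
Divisors of 1080: 1, 2, 3, 4, 5, 6, 8, 9, 10, 12, 15, 18, 20, 24, 27, 30, 36, 40, 45, 54, 60, 72, 90, 108, 120, 135, 180, 216, 270, 360, 540, 1080.
Test each divisor d:
297^1 ≡ 297 (mod 1147)
297^2 ≡ 1037 (mod 1147)
297^3 ≡ 593 (mod 1147)
297^4 ≡ 630 (mod 1147)
297^5 ≡ 149 (mod 1147)
297^6 ≡ 667 (mod 1147)
297^8 ≡ 38 (mod 1147)
297^9 ≡ 963 (mod 1147)
297^10 ≡ 408 (mod 1147)
297^12 ≡ 1000 (mod 1147)
297^15 ≡ 1 (mod 1147) ✓
The smallest such exponent is 15, so the order of 297 is 15.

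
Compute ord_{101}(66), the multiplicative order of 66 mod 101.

100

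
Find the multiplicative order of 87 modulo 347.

173

The order of 87 must divide φ(347) = 347 − 1 = 346 = 2 · 173.
Divisors of 346: 1, 2, 173, 346.
Evaluate successive powers at the divisors of 346:
87^1 ≡ 87 (mod 347)
87^2 ≡ 282 (mod 347)
87^173 ≡ 1 (mod 347) ✓
The smallest such exponent is 173, so the order of 87 is 173.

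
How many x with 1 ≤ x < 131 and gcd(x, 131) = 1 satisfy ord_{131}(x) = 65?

48

φ(131) = 131 − 1 = 130 = 2 · 5 · 13.
(Z/131Z)^× is cyclic (|G| = 130); a cyclic group of order m has exactly φ(d) elements of each order d | m, and none otherwise.
65 = 5 · 13 divides 130, and φ(65) = 48.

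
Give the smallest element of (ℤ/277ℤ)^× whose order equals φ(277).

φ(277) = 277 − 1 = 276 = 2^2 · 3 · 23.
Test candidates g = 2, 3, … against the prime factors q ∈ {2, 3, 23} of φ(277): g is a generator iff g^(276/q) ≢ 1 for every such q.
g = 2: 2^138 ≡ 276; 2^92 ≡ 1 — hits 1, so not a primitive root.
g = 3: 3^138 ≡ 1 — hits 1, so not a primitive root.
g = 4: 4^138 ≡ 1 — hits 1, so not a primitive root.
g = 5: 5^138 ≡ 276; 5^92 ≡ 116; 5^12 ≡ 27 — none is 1, so 5 is a primitive root.
Hence the least primitive root of 277 is 5.

5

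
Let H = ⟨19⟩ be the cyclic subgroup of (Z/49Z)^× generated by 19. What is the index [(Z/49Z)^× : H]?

Since 19 ∈ (Z/49Z)^×, its order divides φ(49) = φ(7^2) = 7·(7−1) = 42 = 2 · 3 · 7.
Divisors of 42: 1, 2, 3, 6, 7, 14, 21, 42.
Compute 19^d (mod 49) for the divisors d until we hit 1:
19^1 ≡ 19 (mod 49)
19^2 ≡ 18 (mod 49)
19^3 ≡ 48 (mod 49)
19^6 ≡ 1 (mod 49) ✓
The order of 19 is 6, so the subgroup it generates has 6 elements.
[(Z/49Z)^× : ⟨19⟩] = 42/6 = 7.

7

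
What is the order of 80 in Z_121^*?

By Lagrange's theorem, ord_121(80) divides φ(121) = φ(11^2) = 11·(11−1) = 110 = 2 · 5 · 11.
Divisors of 110: 1, 2, 5, 10, 11, 22, 55, 110.
Check 80^d mod 121 for each divisor in increasing order:
80^1 ≡ 80 (mod 121)
80^2 ≡ 108 (mod 121)
80^5 ≡ 89 (mod 121)
80^10 ≡ 56 (mod 121)
80^11 ≡ 3 (mod 121)
80^22 ≡ 9 (mod 121)
80^55 ≡ 1 (mod 121) ✓
Therefore the multiplicative order of 80 modulo 121 is 55.

55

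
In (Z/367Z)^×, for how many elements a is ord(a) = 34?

0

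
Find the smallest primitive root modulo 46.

5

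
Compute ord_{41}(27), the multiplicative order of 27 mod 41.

By Lagrange's theorem, ord_41(27) divides φ(41) = 41 − 1 = 40 = 2^3 · 5.
Divisors of 40: 1, 2, 4, 5, 8, 10, 20, 40.
Compute 27^d (mod 41) for the divisors d until we hit 1:
27^1 ≡ 27 (mod 41)
27^2 ≡ 32 (mod 41)
27^4 ≡ 40 (mod 41)
27^5 ≡ 14 (mod 41)
27^8 ≡ 1 (mod 41) ✓
Therefore the multiplicative order of 27 modulo 41 is 8.

8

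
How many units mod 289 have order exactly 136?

64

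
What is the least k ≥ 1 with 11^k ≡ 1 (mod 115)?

By Lagrange's theorem, ord_115(11) divides φ(115) = φ(5·23) = (5−1)·(23−1) = 4·22 = 88 = 2^3 · 11.
Divisors of 88: 1, 2, 4, 8, 11, 22, 44, 88.
Compute 11^d (mod 115) for the divisors d until we hit 1:
11^1 ≡ 11
11^2 ≡ 6
11^4 ≡ 36
11^8 ≡ 31
11^11 ≡ 91
11^22 ≡ 1
Therefore the multiplicative order of 11 modulo 115 is 22.

22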